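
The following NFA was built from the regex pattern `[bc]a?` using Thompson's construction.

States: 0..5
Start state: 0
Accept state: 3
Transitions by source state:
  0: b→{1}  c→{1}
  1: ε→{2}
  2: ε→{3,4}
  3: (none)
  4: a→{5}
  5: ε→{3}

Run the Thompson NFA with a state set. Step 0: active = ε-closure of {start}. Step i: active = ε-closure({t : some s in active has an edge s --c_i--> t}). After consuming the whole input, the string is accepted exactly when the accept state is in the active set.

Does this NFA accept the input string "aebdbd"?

S₀ = ε-closure({0}) = {0}
'a' @ 1: {}  — dead — no transitions
rest 'ebdbd' ignored (set empty)
final: {}; accept 3 not in set

Answer: REJECT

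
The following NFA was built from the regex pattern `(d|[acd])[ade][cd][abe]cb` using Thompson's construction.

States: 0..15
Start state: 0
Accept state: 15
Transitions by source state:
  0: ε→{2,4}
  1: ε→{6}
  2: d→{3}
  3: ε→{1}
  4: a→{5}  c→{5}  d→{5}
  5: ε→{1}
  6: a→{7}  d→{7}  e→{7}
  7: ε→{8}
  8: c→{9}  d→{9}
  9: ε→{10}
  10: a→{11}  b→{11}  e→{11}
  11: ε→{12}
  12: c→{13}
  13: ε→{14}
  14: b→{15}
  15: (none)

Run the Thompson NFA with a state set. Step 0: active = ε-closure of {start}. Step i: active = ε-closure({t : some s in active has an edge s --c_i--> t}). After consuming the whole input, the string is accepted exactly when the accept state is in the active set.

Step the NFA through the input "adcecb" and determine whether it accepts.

Answer: ACCEPT

Steps:
start: ε-closure({0}) = {0,2,4}
'a' @ 1: {1,5,6}
'd' @ 2: {7,8}
'c' @ 3: {9,10}
'e' @ 4: {11,12}
'c' @ 5: {13,14}
'b' @ 6: {15}  (accept∈set)
end set {15} — state 15 in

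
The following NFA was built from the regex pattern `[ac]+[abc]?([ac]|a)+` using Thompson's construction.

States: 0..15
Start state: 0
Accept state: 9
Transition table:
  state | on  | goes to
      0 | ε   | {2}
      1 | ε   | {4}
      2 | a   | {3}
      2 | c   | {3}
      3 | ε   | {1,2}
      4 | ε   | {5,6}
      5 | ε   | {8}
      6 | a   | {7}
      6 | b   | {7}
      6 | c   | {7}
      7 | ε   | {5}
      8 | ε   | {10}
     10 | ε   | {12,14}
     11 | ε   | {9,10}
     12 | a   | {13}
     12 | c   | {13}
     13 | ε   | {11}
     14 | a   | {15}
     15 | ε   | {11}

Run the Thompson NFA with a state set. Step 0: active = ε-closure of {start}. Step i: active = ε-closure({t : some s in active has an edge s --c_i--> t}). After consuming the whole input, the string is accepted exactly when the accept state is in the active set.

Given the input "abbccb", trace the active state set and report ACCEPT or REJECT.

start: ε-closure({0}) = {0,2}
'a' @ 1: {1,2,3,4,5,6,8,10,12,14}
'b' @ 2: {5,7,8,10,12,14}
'b' @ 3: {}  — no active states
rest 'ccb' ignored (set empty)
end set {} — state 9 not in

Answer: REJECT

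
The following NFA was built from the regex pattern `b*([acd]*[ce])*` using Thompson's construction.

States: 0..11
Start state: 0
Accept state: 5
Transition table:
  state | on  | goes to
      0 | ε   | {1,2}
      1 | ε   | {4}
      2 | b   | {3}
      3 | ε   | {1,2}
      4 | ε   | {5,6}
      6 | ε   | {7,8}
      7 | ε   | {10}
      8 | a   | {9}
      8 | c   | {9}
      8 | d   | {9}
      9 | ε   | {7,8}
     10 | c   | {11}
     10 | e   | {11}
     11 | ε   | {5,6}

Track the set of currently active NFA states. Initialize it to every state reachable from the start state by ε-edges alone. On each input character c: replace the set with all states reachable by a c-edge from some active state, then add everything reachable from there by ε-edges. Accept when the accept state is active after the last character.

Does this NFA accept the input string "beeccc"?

start: ε-closure({0}) = {0,1,2,4,5,6,7,8,10}
'b' @ 1: {1,2,3,4,5,6,7,8,10}  (accept∈set)
'e' @ 2: {5,6,7,8,10,11}  (accept∈set)
'e' @ 3: {5,6,7,8,10,11}  (accept∈set)
'c' @ 4: {5,6,7,8,9,10,11}  (accept∈set)
'c' @ 5: {5,6,7,8,9,10,11}  (accept∈set)
'c' @ 6: {5,6,7,8,9,10,11}  (accept∈set)
end set {5,6,7,8,9,10,11} — state 5 in

Answer: ACCEPT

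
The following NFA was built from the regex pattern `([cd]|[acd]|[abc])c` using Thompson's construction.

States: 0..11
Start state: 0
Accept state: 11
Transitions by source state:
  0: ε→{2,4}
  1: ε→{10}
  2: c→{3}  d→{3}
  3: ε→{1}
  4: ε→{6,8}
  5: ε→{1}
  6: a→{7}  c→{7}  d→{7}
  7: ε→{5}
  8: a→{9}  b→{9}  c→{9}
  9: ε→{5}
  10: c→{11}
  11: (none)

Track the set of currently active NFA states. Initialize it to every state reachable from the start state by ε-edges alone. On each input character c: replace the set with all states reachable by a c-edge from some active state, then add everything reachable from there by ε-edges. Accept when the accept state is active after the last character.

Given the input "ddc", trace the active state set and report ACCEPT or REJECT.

S₀ = ε-closure({0}) = {0,2,4,6,8}
'd' @ 1: {1,3,5,7,10}
'd' @ 2: {}  — state set empty
rest 'c' ignored (set empty)
after full input: {}  (accept=11 not in)

Answer: REJECT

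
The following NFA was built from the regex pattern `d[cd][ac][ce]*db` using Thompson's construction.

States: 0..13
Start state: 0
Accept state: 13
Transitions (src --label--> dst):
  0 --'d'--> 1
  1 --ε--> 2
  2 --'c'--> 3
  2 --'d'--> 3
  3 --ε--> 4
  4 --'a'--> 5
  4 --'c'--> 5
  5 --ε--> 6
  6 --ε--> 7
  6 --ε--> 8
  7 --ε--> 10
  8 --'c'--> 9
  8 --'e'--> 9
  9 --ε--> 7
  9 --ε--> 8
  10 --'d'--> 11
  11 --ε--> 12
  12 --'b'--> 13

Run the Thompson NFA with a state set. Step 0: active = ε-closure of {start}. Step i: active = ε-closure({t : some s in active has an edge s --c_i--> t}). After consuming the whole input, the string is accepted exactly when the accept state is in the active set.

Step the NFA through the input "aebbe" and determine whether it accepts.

Answer: REJECT

Steps:
S₀ = ε-closure({0}) = {0}
'a' @ 1: {}  — dead — no transitions
rest 'ebbe' ignored (set empty)
final: {}; accept 13 not in set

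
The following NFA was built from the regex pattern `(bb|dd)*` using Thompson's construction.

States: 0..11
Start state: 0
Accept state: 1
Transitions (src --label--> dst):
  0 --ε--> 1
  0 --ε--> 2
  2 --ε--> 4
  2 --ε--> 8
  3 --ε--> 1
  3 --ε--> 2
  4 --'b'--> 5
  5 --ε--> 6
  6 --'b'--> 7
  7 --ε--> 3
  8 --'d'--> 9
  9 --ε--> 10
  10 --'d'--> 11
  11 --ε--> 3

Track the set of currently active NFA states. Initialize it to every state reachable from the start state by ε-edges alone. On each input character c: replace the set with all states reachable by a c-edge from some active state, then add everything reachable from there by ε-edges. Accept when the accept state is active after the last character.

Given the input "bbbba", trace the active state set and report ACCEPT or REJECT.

Answer: REJECT

Trace:
start: ε-closure({0}) = {0,1,2,4,8}
'b' @ 1: {5,6}
'b' @ 2: {1,2,3,4,7,8}  [accepting]
'b' @ 3: {5,6}
'b' @ 4: {1,2,3,4,7,8}  [accepting]
'a' @ 5: {}  — no active states
final: {}; accept 1 not in set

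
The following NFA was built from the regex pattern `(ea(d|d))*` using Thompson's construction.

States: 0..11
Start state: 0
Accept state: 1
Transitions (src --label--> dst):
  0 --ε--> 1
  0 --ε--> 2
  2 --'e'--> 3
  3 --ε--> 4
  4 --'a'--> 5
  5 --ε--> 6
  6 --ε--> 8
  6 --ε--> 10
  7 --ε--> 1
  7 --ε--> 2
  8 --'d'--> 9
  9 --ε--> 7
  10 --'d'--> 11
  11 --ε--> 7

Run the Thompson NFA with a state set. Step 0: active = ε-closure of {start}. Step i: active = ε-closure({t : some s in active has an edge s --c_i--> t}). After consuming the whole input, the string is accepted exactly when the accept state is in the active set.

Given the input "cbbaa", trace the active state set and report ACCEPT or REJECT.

Answer: REJECT

Steps:
S₀ = ε-closure({0}) = {0,1,2}
'c' @ 1: {}  — state set empty
rest 'bbaa' ignored (set empty)
final: {}; accept 1 not in set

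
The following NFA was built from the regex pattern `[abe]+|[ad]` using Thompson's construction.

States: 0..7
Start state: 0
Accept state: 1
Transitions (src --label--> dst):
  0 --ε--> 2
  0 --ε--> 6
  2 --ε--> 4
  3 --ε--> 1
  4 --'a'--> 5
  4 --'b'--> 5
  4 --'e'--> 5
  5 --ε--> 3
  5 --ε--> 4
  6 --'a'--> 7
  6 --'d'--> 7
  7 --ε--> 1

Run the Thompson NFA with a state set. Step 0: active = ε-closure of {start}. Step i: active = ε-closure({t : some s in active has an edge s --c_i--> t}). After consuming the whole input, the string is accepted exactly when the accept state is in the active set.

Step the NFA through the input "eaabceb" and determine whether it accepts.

Answer: REJECT

Steps:
S₀ = ε-closure({0}) = {0,2,4,6}
'e' @ 1: {1,3,4,5}  (accept∈set)
'a' @ 2: {1,3,4,5}  (accept∈set)
'a' @ 3: {1,3,4,5}  (accept∈set)
'b' @ 4: {1,3,4,5}  (accept∈set)
'c' @ 5: {}  — dead — no transitions
rest 'eb' ignored (set empty)
end set {} — state 1 not in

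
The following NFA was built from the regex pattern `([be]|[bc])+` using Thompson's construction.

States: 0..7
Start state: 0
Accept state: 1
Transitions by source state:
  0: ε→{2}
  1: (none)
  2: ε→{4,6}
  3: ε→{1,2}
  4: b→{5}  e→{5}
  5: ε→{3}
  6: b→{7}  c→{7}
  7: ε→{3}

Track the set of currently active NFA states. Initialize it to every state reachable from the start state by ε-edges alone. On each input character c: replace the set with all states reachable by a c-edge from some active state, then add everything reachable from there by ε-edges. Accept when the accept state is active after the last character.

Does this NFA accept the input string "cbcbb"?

Answer: ACCEPT

Steps:
initial (ε-close {0}): {0,2,4,6}
'c' @ 1: {1,2,3,4,6,7}  [accepting]
'b' @ 2: {1,2,3,4,5,6,7}  [accepting]
'c' @ 3: {1,2,3,4,6,7}  [accepting]
'b' @ 4: {1,2,3,4,5,6,7}  [accepting]
'b' @ 5: {1,2,3,4,5,6,7}  [accepting]
final: {1,2,3,4,5,6,7}; accept 1 in set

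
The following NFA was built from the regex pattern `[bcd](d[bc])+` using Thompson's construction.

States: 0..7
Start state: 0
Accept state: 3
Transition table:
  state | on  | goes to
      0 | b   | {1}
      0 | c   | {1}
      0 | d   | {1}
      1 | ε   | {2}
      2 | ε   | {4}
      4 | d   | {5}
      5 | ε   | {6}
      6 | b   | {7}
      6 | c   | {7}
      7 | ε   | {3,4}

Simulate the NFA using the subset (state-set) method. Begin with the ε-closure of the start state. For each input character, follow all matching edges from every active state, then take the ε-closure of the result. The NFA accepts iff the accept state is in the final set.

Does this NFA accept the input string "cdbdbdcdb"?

start: ε-closure({0}) = {0}
'c' @ 1: {1,2,4}
'd' @ 2: {5,6}
'b' @ 3: {3,4,7}  (accept∈set)
'd' @ 4: {5,6}
'b' @ 5: {3,4,7}  (accept∈set)
'd' @ 6: {5,6}
'c' @ 7: {3,4,7}  (accept∈set)
'd' @ 8: {5,6}
'b' @ 9: {3,4,7}  (accept∈set)
after full input: {3,4,7}  (accept=3 in)

Answer: ACCEPT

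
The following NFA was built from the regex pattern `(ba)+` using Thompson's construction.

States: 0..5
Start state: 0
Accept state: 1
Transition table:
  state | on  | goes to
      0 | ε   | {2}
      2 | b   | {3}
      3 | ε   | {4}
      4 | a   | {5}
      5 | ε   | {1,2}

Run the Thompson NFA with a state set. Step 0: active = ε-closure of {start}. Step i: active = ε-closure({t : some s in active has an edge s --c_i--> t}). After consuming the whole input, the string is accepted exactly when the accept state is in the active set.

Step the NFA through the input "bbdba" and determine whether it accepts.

start: ε-closure({0}) = {0,2}
'b' @ 1: {3,4}
'b' @ 2: {}  — no active states
rest 'dba' ignored (set empty)
after full input: {}  (accept=1 not in)

Answer: REJECT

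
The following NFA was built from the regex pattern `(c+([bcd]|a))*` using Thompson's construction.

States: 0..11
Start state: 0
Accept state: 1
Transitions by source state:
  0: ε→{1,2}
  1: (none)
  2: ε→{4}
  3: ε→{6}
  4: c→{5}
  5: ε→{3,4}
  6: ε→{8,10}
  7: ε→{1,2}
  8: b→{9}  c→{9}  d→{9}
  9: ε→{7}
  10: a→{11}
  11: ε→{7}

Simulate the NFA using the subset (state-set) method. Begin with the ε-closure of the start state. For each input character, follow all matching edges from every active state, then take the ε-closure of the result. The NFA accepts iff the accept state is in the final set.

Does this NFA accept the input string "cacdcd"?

S₀ = ε-closure({0}) = {0,1,2,4}
'c' @ 1: {3,4,5,6,8,10}
'a' @ 2: {1,2,4,7,11}  (accept∈set)
'c' @ 3: {3,4,5,6,8,10}
'd' @ 4: {1,2,4,7,9}  (accept∈set)
'c' @ 5: {3,4,5,6,8,10}
'd' @ 6: {1,2,4,7,9}  (accept∈set)
end set {1,2,4,7,9} — state 1 in

Answer: ACCEPT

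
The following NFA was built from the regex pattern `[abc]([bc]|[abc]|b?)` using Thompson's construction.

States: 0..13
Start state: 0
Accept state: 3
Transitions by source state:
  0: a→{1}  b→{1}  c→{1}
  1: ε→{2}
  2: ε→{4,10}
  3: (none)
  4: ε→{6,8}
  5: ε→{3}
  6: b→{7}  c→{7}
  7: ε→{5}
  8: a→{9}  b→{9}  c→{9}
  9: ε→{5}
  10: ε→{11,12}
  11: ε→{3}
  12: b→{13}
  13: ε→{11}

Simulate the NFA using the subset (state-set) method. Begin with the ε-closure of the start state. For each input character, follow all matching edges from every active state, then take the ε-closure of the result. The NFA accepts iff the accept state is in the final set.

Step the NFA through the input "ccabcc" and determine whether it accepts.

initial (ε-close {0}): {0}
'c' @ 1: {1,2,3,4,6,8,10,11,12}  ✓accept
'c' @ 2: {3,5,7,9}  ✓accept
'a' @ 3: {}  — no active states
rest 'bcc' ignored (set empty)
end set {} — state 3 not in

Answer: REJECT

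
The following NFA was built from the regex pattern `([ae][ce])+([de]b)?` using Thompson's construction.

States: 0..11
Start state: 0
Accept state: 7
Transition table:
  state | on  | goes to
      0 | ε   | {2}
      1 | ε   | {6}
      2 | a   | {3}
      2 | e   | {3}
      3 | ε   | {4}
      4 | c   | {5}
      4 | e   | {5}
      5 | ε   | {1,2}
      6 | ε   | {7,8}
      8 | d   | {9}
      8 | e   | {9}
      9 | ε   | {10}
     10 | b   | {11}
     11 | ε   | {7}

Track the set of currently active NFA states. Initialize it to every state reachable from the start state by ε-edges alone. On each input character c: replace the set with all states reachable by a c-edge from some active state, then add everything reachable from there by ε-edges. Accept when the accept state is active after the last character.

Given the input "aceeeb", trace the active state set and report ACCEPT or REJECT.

Answer: ACCEPT

Steps:
start: ε-closure({0}) = {0,2}
'a' @ 1: {3,4}
'c' @ 2: {1,2,5,6,7,8}  (accept∈set)
'e' @ 3: {3,4,9,10}
'e' @ 4: {1,2,5,6,7,8}  (accept∈set)
'e' @ 5: {3,4,9,10}
'b' @ 6: {7,11}  (accept∈set)
end set {7,11} — state 7 in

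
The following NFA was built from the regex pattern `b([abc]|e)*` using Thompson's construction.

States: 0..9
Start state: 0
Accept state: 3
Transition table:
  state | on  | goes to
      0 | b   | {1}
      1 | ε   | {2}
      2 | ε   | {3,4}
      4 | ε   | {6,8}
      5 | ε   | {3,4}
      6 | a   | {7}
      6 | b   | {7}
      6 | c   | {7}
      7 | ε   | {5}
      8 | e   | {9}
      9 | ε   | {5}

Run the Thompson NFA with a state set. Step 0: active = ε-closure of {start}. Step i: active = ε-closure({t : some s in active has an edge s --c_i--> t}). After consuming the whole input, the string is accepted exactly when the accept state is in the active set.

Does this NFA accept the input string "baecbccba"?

Answer: ACCEPT

Steps:
initial (ε-close {0}): {0}
'b' @ 1: {1,2,3,4,6,8}  ✓accept
'a' @ 2: {3,4,5,6,7,8}  ✓accept
'e' @ 3: {3,4,5,6,8,9}  ✓accept
'c' @ 4: {3,4,5,6,7,8}  ✓accept
'b' @ 5: {3,4,5,6,7,8}  ✓accept
'c' @ 6: {3,4,5,6,7,8}  ✓accept
'c' @ 7: {3,4,5,6,7,8}  ✓accept
'b' @ 8: {3,4,5,6,7,8}  ✓accept
'a' @ 9: {3,4,5,6,7,8}  ✓accept
after full input: {3,4,5,6,7,8}  (accept=3 in)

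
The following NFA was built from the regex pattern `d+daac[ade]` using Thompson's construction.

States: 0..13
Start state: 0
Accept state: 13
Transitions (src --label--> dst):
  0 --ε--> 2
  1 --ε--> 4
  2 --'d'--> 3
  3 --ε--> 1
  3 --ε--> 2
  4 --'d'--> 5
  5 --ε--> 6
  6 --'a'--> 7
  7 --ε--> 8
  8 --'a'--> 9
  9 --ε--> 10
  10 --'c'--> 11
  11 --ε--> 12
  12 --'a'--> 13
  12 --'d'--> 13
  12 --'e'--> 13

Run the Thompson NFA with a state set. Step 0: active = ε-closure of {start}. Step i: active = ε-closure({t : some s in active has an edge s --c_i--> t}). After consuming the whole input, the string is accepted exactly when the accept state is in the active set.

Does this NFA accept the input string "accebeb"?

Answer: REJECT

Trace:
start: ε-closure({0}) = {0,2}
'a' @ 1: {}  — no active states
rest 'ccebeb' ignored (set empty)
after full input: {}  (accept=13 not in)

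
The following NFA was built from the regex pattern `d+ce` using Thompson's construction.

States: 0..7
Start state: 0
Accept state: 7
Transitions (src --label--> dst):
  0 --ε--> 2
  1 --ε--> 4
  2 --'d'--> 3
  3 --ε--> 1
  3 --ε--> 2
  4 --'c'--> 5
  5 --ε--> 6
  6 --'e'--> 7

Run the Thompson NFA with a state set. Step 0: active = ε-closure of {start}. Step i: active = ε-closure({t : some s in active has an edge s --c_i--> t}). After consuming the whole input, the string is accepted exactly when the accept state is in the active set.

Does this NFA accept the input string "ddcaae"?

S₀ = ε-closure({0}) = {0,2}
'd' @ 1: {1,2,3,4}
'd' @ 2: {1,2,3,4}
'c' @ 3: {5,6}
'a' @ 4: {}  — dead — no transitions
rest 'ae' ignored (set empty)
final: {}; accept 7 not in set

Answer: REJECT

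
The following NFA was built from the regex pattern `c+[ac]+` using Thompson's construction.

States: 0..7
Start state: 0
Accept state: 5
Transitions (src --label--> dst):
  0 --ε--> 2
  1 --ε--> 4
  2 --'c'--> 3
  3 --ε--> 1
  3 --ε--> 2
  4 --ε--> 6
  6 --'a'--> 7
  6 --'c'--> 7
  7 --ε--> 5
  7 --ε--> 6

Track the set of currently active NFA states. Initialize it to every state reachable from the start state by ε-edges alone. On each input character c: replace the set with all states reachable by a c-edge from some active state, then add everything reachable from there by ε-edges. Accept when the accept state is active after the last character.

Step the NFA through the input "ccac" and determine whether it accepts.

initial (ε-close {0}): {0,2}
'c' @ 1: {1,2,3,4,6}
'c' @ 2: {1,2,3,4,5,6,7}  (accept∈set)
'a' @ 3: {5,6,7}  (accept∈set)
'c' @ 4: {5,6,7}  (accept∈set)
after full input: {5,6,7}  (accept=5 in)

Answer: ACCEPT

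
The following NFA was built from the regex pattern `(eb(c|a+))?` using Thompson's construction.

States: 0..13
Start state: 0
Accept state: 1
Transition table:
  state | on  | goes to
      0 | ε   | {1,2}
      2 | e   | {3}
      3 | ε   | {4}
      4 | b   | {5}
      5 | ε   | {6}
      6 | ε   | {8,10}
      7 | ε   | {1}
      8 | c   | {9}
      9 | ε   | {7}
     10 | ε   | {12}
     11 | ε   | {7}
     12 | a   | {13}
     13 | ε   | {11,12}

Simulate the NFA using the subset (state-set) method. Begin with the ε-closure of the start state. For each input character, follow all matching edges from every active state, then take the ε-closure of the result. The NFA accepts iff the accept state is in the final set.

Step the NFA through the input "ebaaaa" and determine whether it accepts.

initial (ε-close {0}): {0,1,2}
'e' @ 1: {3,4}
'b' @ 2: {5,6,8,10,12}
'a' @ 3: {1,7,11,12,13}  (accept∈set)
'a' @ 4: {1,7,11,12,13}  (accept∈set)
'a' @ 5: {1,7,11,12,13}  (accept∈set)
'a' @ 6: {1,7,11,12,13}  (accept∈set)
final: {1,7,11,12,13}; accept 1 in set

Answer: ACCEPT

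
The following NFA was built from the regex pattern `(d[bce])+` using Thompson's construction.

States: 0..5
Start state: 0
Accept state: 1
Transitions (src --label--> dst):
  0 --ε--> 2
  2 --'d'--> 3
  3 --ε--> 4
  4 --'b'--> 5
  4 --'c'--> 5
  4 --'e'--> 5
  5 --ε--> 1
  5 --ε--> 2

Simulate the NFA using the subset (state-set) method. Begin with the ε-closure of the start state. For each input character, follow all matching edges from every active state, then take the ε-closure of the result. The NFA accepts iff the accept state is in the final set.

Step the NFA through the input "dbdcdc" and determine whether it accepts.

initial (ε-close {0}): {0,2}
'd' @ 1: {3,4}
'b' @ 2: {1,2,5}  [accepting]
'd' @ 3: {3,4}
'c' @ 4: {1,2,5}  [accepting]
'd' @ 5: {3,4}
'c' @ 6: {1,2,5}  [accepting]
end set {1,2,5} — state 1 in

Answer: ACCEPT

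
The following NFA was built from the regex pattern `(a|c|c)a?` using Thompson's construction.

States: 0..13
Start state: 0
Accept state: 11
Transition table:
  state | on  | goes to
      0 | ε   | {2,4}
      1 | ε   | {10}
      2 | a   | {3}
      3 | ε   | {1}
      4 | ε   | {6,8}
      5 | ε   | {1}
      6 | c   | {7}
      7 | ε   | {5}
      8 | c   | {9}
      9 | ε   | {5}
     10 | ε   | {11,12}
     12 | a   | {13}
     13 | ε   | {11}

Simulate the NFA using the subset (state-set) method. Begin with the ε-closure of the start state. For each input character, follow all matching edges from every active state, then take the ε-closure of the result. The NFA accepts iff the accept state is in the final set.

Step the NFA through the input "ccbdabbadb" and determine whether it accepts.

S₀ = ε-closure({0}) = {0,2,4,6,8}
'c' @ 1: {1,5,7,9,10,11,12}  ✓accept
'c' @ 2: {}  — no active states
rest 'bdabbadb' ignored (set empty)
end set {} — state 11 not in

Answer: REJECT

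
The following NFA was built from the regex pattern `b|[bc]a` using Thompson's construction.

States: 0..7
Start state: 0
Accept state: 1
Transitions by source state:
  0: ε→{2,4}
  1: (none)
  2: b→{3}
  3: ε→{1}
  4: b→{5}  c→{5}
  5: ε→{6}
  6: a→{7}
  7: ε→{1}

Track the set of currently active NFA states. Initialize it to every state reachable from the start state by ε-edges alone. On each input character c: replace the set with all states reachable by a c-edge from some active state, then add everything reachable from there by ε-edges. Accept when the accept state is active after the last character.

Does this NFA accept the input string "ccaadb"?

Answer: REJECT

Derivation:
initial (ε-close {0}): {0,2,4}
'c' @ 1: {5,6}
'c' @ 2: {}  — dead — no transitions
rest 'aadb' ignored (set empty)
final: {}; accept 1 not in set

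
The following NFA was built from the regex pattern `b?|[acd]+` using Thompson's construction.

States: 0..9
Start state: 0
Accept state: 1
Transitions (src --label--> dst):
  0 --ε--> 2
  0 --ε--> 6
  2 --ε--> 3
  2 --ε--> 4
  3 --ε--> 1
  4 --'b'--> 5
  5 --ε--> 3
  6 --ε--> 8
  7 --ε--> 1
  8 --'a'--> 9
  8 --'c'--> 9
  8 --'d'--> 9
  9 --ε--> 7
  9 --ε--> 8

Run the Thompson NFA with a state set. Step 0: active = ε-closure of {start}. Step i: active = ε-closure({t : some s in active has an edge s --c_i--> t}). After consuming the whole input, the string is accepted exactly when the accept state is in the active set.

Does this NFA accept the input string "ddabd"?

Answer: REJECT

Steps:
S₀ = ε-closure({0}) = {0,1,2,3,4,6,8}
'd' @ 1: {1,7,8,9}  ✓accept
'd' @ 2: {1,7,8,9}  ✓accept
'a' @ 3: {1,7,8,9}  ✓accept
'b' @ 4: {}  — state set empty
rest 'd' ignored (set empty)
after full input: {}  (accept=1 not in)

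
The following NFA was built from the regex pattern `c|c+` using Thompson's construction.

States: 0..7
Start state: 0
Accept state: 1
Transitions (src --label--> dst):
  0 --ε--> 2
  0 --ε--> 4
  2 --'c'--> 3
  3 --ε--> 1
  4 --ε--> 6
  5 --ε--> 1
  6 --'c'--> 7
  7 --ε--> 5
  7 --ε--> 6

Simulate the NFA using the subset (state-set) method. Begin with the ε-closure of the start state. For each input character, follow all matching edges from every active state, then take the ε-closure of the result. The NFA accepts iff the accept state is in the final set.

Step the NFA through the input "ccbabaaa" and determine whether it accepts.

Answer: REJECT

Trace:
initial (ε-close {0}): {0,2,4,6}
'c' @ 1: {1,3,5,6,7}  ✓accept
'c' @ 2: {1,5,6,7}  ✓accept
'b' @ 3: {}  — dead — no transitions
rest 'abaaa' ignored (set empty)
end set {} — state 1 not in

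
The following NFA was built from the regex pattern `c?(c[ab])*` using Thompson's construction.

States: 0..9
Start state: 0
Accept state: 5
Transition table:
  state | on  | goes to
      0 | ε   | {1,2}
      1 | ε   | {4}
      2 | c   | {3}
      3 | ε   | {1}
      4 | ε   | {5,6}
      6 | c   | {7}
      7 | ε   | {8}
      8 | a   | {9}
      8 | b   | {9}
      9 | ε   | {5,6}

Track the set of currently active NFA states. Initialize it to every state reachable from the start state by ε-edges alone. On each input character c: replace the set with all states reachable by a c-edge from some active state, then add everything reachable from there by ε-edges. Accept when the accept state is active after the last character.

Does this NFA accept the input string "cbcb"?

S₀ = ε-closure({0}) = {0,1,2,4,5,6}
'c' @ 1: {1,3,4,5,6,7,8}  ✓accept
'b' @ 2: {5,6,9}  ✓accept
'c' @ 3: {7,8}
'b' @ 4: {5,6,9}  ✓accept
end set {5,6,9} — state 5 in

Answer: ACCEPT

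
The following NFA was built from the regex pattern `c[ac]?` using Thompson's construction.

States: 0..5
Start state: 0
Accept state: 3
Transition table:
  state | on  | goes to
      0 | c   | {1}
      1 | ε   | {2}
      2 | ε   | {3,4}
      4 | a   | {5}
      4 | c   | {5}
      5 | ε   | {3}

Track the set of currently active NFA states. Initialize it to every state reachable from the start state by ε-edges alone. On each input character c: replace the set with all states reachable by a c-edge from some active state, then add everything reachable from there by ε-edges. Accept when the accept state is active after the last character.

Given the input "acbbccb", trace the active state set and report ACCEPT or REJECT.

Answer: REJECT

Derivation:
start: ε-closure({0}) = {0}
'a' @ 1: {}  — dead — no transitions
rest 'cbbccb' ignored (set empty)
final: {}; accept 3 not in set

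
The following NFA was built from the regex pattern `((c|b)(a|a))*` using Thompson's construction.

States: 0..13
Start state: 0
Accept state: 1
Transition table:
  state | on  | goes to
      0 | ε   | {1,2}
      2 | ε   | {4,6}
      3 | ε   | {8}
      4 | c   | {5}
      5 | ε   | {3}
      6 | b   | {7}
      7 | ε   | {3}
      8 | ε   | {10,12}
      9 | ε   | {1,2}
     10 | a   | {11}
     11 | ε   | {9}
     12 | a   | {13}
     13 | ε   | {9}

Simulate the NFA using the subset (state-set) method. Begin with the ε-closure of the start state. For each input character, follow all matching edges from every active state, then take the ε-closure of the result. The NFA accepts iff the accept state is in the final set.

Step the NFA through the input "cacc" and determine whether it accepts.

Answer: REJECT

Derivation:
start: ε-closure({0}) = {0,1,2,4,6}
'c' @ 1: {3,5,8,10,12}
'a' @ 2: {1,2,4,6,9,11,13}  ✓accept
'c' @ 3: {3,5,8,10,12}
'c' @ 4: {}  — dead — no transitions
end set {} — state 1 not in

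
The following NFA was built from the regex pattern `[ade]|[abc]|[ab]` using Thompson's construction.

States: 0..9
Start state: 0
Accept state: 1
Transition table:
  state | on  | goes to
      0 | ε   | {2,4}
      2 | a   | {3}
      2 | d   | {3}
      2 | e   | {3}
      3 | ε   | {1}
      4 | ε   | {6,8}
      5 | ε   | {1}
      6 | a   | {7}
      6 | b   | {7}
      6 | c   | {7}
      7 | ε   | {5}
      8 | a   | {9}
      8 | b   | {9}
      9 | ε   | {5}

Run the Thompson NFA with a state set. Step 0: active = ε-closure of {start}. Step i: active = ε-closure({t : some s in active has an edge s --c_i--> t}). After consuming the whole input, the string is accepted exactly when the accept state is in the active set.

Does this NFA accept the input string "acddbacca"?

initial (ε-close {0}): {0,2,4,6,8}
'a' @ 1: {1,3,5,7,9}  ✓accept
'c' @ 2: {}  — dead — no transitions
rest 'ddbacca' ignored (set empty)
final: {}; accept 1 not in set

Answer: REJECT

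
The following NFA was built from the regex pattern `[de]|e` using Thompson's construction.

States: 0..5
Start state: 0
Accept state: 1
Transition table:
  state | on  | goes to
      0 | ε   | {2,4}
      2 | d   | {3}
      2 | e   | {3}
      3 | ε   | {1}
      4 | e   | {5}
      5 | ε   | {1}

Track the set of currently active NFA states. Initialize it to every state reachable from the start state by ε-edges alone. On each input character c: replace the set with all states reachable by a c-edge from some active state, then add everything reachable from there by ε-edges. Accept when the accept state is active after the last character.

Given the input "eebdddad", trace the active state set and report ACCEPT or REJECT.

start: ε-closure({0}) = {0,2,4}
'e' @ 1: {1,3,5}  ✓accept
'e' @ 2: {}  — dead — no transitions
rest 'bdddad' ignored (set empty)
final: {}; accept 1 not in set

Answer: REJECT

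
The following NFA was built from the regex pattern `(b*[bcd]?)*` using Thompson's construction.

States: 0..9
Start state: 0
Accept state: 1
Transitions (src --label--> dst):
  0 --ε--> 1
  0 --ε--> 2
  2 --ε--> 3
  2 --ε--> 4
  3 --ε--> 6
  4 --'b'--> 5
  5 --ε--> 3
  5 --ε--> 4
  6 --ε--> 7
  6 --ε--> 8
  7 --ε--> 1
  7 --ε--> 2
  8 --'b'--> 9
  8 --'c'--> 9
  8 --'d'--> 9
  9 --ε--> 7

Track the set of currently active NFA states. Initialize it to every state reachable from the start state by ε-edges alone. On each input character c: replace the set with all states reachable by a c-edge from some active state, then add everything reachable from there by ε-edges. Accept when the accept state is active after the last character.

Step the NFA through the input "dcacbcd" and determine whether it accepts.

S₀ = ε-closure({0}) = {0,1,2,3,4,6,7,8}
'd' @ 1: {1,2,3,4,6,7,8,9}  ✓accept
'c' @ 2: {1,2,3,4,6,7,8,9}  ✓accept
'a' @ 3: {}  — no active states
rest 'cbcd' ignored (set empty)
after full input: {}  (accept=1 not in)

Answer: REJECT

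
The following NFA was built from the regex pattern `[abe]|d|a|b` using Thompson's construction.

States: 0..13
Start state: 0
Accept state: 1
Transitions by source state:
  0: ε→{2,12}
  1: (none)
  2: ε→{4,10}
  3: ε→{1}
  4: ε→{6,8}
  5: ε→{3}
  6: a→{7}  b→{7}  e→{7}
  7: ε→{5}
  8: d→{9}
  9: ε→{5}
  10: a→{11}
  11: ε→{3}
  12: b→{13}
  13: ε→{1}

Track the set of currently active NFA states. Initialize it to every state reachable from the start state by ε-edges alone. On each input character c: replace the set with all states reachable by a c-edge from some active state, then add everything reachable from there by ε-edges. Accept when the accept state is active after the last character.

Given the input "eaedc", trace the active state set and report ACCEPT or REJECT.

Answer: REJECT

Steps:
initial (ε-close {0}): {0,2,4,6,8,10,12}
'e' @ 1: {1,3,5,7}  [accepting]
'a' @ 2: {}  — dead — no transitions
rest 'edc' ignored (set empty)
end set {} — state 1 not in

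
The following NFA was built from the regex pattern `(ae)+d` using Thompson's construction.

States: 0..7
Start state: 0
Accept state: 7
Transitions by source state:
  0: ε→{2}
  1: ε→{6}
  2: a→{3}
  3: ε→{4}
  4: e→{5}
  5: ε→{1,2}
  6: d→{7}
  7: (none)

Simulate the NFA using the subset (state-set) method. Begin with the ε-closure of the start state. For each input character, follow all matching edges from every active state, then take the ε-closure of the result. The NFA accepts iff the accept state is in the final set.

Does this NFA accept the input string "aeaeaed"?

Answer: ACCEPT

Trace:
start: ε-closure({0}) = {0,2}
'a' @ 1: {3,4}
'e' @ 2: {1,2,5,6}
'a' @ 3: {3,4}
'e' @ 4: {1,2,5,6}
'a' @ 5: {3,4}
'e' @ 6: {1,2,5,6}
'd' @ 7: {7}  (accept∈set)
final: {7}; accept 7 in set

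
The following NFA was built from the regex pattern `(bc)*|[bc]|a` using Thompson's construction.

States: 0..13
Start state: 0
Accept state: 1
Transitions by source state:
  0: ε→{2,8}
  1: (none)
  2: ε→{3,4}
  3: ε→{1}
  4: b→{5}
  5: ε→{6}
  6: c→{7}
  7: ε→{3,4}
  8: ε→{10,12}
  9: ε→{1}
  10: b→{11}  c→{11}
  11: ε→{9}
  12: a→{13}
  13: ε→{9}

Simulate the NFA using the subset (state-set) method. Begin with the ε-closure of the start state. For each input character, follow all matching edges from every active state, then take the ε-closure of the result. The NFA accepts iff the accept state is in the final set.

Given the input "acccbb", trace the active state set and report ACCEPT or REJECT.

Answer: REJECT

Derivation:
S₀ = ε-closure({0}) = {0,1,2,3,4,8,10,12}
'a' @ 1: {1,9,13}  (accept∈set)
'c' @ 2: {}  — state set empty
rest 'ccbb' ignored (set empty)
after full input: {}  (accept=1 not in)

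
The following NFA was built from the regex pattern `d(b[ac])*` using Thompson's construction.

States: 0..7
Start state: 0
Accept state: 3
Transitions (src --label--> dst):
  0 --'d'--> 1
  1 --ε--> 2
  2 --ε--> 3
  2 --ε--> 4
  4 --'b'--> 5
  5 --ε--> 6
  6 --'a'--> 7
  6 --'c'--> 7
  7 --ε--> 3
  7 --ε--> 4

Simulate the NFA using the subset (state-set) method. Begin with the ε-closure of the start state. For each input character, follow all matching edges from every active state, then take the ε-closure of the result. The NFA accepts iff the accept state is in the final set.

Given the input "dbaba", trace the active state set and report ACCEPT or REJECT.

initial (ε-close {0}): {0}
'd' @ 1: {1,2,3,4}  (accept∈set)
'b' @ 2: {5,6}
'a' @ 3: {3,4,7}  (accept∈set)
'b' @ 4: {5,6}
'a' @ 5: {3,4,7}  (accept∈set)
final: {3,4,7}; accept 3 in set

Answer: ACCEPT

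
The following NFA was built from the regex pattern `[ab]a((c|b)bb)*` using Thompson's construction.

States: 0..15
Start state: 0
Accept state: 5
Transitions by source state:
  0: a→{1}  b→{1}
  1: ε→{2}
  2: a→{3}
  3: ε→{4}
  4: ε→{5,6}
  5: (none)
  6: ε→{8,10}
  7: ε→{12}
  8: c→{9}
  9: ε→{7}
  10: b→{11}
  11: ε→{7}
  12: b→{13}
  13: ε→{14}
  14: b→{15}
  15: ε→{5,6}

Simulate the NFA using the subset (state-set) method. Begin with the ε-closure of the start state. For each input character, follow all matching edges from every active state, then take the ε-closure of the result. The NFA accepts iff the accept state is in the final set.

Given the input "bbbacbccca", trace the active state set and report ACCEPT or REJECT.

Answer: REJECT

Steps:
S₀ = ε-closure({0}) = {0}
'b' @ 1: {1,2}
'b' @ 2: {}  — no active states
rest 'bacbccca' ignored (set empty)
after full input: {}  (accept=5 not in)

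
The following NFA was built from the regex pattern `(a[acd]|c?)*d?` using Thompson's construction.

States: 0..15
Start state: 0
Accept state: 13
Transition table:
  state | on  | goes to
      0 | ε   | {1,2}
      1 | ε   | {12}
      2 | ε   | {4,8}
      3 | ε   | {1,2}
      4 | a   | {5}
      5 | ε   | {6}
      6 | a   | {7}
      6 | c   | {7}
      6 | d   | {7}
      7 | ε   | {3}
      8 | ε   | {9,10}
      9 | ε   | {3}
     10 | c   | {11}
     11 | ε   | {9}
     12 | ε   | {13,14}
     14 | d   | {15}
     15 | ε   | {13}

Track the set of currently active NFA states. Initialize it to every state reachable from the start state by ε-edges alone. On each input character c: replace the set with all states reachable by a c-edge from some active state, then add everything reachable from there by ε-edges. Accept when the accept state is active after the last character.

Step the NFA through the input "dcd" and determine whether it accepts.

Answer: REJECT

Derivation:
S₀ = ε-closure({0}) = {0,1,2,3,4,8,9,10,12,13,14}
'd' @ 1: {13,15}  ✓accept
'c' @ 2: {}  — no active states
rest 'd' ignored (set empty)
end set {} — state 13 not in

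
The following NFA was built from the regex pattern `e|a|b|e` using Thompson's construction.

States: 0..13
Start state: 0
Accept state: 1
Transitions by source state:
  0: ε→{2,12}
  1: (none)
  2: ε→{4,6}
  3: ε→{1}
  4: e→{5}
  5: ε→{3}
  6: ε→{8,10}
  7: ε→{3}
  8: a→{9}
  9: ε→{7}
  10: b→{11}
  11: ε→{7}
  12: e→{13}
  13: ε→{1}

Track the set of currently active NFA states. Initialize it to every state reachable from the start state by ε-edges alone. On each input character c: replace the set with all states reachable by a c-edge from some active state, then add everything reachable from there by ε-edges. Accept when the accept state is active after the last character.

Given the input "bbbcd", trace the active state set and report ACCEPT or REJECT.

Answer: REJECT

Derivation:
S₀ = ε-closure({0}) = {0,2,4,6,8,10,12}
'b' @ 1: {1,3,7,11}  [accepting]
'b' @ 2: {}  — state set empty
rest 'bcd' ignored (set empty)
end set {} — state 1 not in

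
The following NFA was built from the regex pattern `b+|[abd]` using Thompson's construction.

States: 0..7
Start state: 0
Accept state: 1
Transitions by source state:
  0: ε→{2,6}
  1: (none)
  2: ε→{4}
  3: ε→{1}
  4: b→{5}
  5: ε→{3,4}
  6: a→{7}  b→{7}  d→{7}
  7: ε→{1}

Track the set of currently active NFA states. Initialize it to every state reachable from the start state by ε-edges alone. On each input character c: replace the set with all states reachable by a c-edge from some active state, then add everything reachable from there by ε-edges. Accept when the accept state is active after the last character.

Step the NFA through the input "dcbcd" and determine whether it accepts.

Answer: REJECT

Derivation:
start: ε-closure({0}) = {0,2,4,6}
'd' @ 1: {1,7}  ✓accept
'c' @ 2: {}  — dead — no transitions
rest 'bcd' ignored (set empty)
end set {} — state 1 not in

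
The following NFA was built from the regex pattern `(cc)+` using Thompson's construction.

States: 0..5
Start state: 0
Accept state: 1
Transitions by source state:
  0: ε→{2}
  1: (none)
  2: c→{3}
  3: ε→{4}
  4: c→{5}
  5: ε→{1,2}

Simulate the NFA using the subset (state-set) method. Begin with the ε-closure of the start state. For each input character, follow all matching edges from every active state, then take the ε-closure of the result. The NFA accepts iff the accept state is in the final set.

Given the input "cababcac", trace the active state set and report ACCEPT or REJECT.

S₀ = ε-closure({0}) = {0,2}
'c' @ 1: {3,4}
'a' @ 2: {}  — state set empty
rest 'babcac' ignored (set empty)
end set {} — state 1 not in

Answer: REJECT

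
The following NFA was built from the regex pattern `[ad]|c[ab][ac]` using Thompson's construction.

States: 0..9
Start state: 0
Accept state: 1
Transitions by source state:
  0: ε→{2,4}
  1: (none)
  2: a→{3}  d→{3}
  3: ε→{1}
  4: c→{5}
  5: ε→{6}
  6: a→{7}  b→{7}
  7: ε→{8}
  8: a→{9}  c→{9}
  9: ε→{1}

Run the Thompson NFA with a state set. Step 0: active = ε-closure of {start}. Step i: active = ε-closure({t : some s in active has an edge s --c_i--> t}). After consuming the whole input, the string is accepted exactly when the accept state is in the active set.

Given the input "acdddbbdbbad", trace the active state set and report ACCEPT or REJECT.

Answer: REJECT

Steps:
initial (ε-close {0}): {0,2,4}
'a' @ 1: {1,3}  [accepting]
'c' @ 2: {}  — state set empty
rest 'dddbbdbbad' ignored (set empty)
end set {} — state 1 not in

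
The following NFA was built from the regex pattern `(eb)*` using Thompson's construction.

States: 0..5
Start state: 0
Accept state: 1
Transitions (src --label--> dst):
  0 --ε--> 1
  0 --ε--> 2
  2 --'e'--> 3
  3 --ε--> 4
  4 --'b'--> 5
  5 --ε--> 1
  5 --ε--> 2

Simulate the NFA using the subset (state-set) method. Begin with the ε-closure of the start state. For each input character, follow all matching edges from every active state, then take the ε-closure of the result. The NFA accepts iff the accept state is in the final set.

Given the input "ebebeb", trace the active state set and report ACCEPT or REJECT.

start: ε-closure({0}) = {0,1,2}
'e' @ 1: {3,4}
'b' @ 2: {1,2,5}  ✓accept
'e' @ 3: {3,4}
'b' @ 4: {1,2,5}  ✓accept
'e' @ 5: {3,4}
'b' @ 6: {1,2,5}  ✓accept
end set {1,2,5} — state 1 in

Answer: ACCEPT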